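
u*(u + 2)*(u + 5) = u^3 + 7*u^2 + 10*u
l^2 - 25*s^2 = (l - 5*s)*(l + 5*s)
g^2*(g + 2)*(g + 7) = g^4 + 9*g^3 + 14*g^2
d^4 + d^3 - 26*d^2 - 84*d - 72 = (d - 6)*(d + 2)^2*(d + 3)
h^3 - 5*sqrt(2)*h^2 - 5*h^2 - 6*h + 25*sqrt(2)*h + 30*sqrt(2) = (h - 6)*(h + 1)*(h - 5*sqrt(2))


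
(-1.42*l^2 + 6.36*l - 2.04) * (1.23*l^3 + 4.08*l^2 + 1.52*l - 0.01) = -1.7466*l^5 + 2.0292*l^4 + 21.2812*l^3 + 1.3582*l^2 - 3.1644*l + 0.0204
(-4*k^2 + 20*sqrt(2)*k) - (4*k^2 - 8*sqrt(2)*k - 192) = -8*k^2 + 28*sqrt(2)*k + 192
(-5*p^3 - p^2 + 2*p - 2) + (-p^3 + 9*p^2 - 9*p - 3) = -6*p^3 + 8*p^2 - 7*p - 5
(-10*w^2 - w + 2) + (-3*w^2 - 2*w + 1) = -13*w^2 - 3*w + 3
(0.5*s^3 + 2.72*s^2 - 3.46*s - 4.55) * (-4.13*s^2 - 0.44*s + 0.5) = -2.065*s^5 - 11.4536*s^4 + 13.343*s^3 + 21.6739*s^2 + 0.272*s - 2.275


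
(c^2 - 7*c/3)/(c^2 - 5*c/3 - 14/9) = 3*c/(3*c + 2)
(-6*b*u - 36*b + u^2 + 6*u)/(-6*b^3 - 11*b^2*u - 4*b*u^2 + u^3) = (u + 6)/(b^2 + 2*b*u + u^2)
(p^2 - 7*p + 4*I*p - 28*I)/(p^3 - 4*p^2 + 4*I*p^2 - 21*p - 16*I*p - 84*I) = 1/(p + 3)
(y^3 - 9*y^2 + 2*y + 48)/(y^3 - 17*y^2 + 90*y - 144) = (y + 2)/(y - 6)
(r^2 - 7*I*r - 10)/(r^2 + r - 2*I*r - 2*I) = (r - 5*I)/(r + 1)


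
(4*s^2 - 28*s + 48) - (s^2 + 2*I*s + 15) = 3*s^2 - 28*s - 2*I*s + 33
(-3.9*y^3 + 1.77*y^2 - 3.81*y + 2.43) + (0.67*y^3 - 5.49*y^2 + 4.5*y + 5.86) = -3.23*y^3 - 3.72*y^2 + 0.69*y + 8.29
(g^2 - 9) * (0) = 0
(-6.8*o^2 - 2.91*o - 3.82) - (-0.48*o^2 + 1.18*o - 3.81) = -6.32*o^2 - 4.09*o - 0.00999999999999979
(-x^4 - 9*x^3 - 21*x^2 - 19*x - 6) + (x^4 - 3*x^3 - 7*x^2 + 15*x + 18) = -12*x^3 - 28*x^2 - 4*x + 12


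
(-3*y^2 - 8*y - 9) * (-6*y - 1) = 18*y^3 + 51*y^2 + 62*y + 9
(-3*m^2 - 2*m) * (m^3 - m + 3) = -3*m^5 - 2*m^4 + 3*m^3 - 7*m^2 - 6*m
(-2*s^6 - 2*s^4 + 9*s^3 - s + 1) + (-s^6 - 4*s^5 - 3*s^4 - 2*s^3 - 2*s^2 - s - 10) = -3*s^6 - 4*s^5 - 5*s^4 + 7*s^3 - 2*s^2 - 2*s - 9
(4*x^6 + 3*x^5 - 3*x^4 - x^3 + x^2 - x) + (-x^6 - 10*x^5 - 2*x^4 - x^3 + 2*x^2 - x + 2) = 3*x^6 - 7*x^5 - 5*x^4 - 2*x^3 + 3*x^2 - 2*x + 2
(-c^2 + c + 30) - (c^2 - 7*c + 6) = -2*c^2 + 8*c + 24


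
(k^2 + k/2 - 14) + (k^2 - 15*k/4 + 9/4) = 2*k^2 - 13*k/4 - 47/4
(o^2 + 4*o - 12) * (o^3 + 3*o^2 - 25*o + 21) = o^5 + 7*o^4 - 25*o^3 - 115*o^2 + 384*o - 252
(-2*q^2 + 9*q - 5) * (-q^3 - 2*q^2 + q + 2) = 2*q^5 - 5*q^4 - 15*q^3 + 15*q^2 + 13*q - 10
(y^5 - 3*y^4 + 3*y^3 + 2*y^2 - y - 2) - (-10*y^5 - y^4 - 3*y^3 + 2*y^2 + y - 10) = 11*y^5 - 2*y^4 + 6*y^3 - 2*y + 8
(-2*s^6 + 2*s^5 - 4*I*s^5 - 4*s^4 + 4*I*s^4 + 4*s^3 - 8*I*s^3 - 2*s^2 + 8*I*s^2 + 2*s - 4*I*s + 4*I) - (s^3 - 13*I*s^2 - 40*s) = -2*s^6 + 2*s^5 - 4*I*s^5 - 4*s^4 + 4*I*s^4 + 3*s^3 - 8*I*s^3 - 2*s^2 + 21*I*s^2 + 42*s - 4*I*s + 4*I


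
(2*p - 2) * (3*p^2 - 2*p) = 6*p^3 - 10*p^2 + 4*p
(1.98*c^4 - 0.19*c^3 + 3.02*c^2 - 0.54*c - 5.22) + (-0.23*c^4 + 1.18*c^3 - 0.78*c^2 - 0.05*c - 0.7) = 1.75*c^4 + 0.99*c^3 + 2.24*c^2 - 0.59*c - 5.92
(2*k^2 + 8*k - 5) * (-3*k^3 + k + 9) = -6*k^5 - 24*k^4 + 17*k^3 + 26*k^2 + 67*k - 45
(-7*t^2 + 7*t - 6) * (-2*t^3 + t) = 14*t^5 - 14*t^4 + 5*t^3 + 7*t^2 - 6*t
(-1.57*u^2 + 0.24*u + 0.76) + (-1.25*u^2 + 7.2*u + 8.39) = -2.82*u^2 + 7.44*u + 9.15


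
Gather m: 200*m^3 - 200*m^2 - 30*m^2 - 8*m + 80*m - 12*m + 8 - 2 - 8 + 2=200*m^3 - 230*m^2 + 60*m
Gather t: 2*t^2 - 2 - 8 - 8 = 2*t^2 - 18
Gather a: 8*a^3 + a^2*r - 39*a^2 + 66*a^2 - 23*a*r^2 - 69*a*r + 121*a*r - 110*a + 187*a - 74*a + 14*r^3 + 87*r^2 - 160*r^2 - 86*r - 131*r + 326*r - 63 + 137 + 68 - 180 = 8*a^3 + a^2*(r + 27) + a*(-23*r^2 + 52*r + 3) + 14*r^3 - 73*r^2 + 109*r - 38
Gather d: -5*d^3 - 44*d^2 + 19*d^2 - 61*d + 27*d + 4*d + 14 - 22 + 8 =-5*d^3 - 25*d^2 - 30*d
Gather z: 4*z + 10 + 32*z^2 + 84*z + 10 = 32*z^2 + 88*z + 20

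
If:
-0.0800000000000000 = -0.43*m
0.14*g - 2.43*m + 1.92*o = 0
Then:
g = 3.22923588039867 - 13.7142857142857*o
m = 0.19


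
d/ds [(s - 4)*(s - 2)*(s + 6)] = 3*s^2 - 28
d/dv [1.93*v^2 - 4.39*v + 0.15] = 3.86*v - 4.39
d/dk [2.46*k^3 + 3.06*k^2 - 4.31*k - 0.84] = 7.38*k^2 + 6.12*k - 4.31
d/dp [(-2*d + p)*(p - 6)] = -2*d + 2*p - 6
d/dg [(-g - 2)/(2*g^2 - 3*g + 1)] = (-2*g^2 + 3*g + (g + 2)*(4*g - 3) - 1)/(2*g^2 - 3*g + 1)^2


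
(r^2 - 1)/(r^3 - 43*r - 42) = (r - 1)/(r^2 - r - 42)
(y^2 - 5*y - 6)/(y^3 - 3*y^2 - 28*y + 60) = (y + 1)/(y^2 + 3*y - 10)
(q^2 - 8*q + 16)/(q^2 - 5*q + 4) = (q - 4)/(q - 1)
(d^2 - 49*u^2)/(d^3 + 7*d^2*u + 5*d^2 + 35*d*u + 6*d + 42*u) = (d - 7*u)/(d^2 + 5*d + 6)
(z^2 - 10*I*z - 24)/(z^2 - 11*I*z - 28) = (z - 6*I)/(z - 7*I)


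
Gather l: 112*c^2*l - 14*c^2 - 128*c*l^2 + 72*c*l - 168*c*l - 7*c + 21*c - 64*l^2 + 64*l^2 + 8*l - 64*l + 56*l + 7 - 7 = -14*c^2 - 128*c*l^2 + 14*c + l*(112*c^2 - 96*c)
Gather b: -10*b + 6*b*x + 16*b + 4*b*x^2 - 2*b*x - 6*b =b*(4*x^2 + 4*x)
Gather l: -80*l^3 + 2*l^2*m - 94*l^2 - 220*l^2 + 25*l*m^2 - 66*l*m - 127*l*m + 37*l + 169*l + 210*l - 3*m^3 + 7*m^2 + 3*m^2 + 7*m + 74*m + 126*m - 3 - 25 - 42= -80*l^3 + l^2*(2*m - 314) + l*(25*m^2 - 193*m + 416) - 3*m^3 + 10*m^2 + 207*m - 70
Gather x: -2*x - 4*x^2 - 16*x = -4*x^2 - 18*x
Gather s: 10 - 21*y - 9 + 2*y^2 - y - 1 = 2*y^2 - 22*y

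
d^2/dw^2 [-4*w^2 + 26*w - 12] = -8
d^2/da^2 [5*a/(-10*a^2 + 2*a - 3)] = 20*(-2*a*(10*a - 1)^2 + (15*a - 1)*(10*a^2 - 2*a + 3))/(10*a^2 - 2*a + 3)^3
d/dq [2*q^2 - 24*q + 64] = 4*q - 24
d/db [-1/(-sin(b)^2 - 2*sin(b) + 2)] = -2*(sin(b) + 1)*cos(b)/(sin(b)^2 + 2*sin(b) - 2)^2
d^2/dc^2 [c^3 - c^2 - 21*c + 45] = 6*c - 2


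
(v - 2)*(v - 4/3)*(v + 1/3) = v^3 - 3*v^2 + 14*v/9 + 8/9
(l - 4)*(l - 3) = l^2 - 7*l + 12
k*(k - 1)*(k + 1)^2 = k^4 + k^3 - k^2 - k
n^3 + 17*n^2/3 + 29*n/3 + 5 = (n + 1)*(n + 5/3)*(n + 3)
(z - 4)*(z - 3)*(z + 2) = z^3 - 5*z^2 - 2*z + 24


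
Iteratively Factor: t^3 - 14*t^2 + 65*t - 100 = (t - 5)*(t^2 - 9*t + 20) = (t - 5)*(t - 4)*(t - 5)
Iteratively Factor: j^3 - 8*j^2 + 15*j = (j - 3)*(j^2 - 5*j) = (j - 5)*(j - 3)*(j)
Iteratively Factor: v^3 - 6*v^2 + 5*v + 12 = (v - 4)*(v^2 - 2*v - 3) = (v - 4)*(v - 3)*(v + 1)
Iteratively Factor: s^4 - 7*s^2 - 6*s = (s + 2)*(s^3 - 2*s^2 - 3*s) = (s - 3)*(s + 2)*(s^2 + s) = s*(s - 3)*(s + 2)*(s + 1)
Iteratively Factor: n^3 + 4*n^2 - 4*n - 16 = (n - 2)*(n^2 + 6*n + 8) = (n - 2)*(n + 2)*(n + 4)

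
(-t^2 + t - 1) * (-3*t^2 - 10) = 3*t^4 - 3*t^3 + 13*t^2 - 10*t + 10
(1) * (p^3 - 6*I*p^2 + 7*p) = p^3 - 6*I*p^2 + 7*p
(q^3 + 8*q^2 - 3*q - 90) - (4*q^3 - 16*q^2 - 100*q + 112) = -3*q^3 + 24*q^2 + 97*q - 202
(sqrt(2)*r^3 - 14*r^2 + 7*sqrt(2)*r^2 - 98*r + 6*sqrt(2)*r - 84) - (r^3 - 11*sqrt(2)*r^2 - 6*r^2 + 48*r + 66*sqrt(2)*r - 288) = -r^3 + sqrt(2)*r^3 - 8*r^2 + 18*sqrt(2)*r^2 - 146*r - 60*sqrt(2)*r + 204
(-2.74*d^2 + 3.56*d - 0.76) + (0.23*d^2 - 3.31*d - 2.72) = -2.51*d^2 + 0.25*d - 3.48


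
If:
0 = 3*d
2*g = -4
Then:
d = 0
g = -2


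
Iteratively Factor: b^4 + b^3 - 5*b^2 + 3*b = (b + 3)*(b^3 - 2*b^2 + b) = (b - 1)*(b + 3)*(b^2 - b) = (b - 1)^2*(b + 3)*(b)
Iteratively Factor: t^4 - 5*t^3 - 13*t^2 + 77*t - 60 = (t + 4)*(t^3 - 9*t^2 + 23*t - 15) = (t - 5)*(t + 4)*(t^2 - 4*t + 3) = (t - 5)*(t - 3)*(t + 4)*(t - 1)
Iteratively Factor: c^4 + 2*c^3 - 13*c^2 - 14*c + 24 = (c - 3)*(c^3 + 5*c^2 + 2*c - 8) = (c - 3)*(c - 1)*(c^2 + 6*c + 8) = (c - 3)*(c - 1)*(c + 2)*(c + 4)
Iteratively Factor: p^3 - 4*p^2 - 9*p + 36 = (p - 3)*(p^2 - p - 12) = (p - 3)*(p + 3)*(p - 4)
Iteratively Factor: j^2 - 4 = (j + 2)*(j - 2)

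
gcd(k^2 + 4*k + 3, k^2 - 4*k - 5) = k + 1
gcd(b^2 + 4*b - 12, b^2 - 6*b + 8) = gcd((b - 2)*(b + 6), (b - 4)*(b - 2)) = b - 2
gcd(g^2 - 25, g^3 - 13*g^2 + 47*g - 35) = g - 5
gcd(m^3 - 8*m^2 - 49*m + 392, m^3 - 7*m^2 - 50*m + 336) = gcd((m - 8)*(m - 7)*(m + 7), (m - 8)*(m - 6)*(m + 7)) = m^2 - m - 56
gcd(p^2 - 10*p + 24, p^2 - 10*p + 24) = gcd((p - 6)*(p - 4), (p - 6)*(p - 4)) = p^2 - 10*p + 24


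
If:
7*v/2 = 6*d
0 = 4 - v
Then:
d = 7/3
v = 4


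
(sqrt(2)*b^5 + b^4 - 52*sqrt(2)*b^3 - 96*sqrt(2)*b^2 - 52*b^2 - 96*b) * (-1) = -sqrt(2)*b^5 - b^4 + 52*sqrt(2)*b^3 + 52*b^2 + 96*sqrt(2)*b^2 + 96*b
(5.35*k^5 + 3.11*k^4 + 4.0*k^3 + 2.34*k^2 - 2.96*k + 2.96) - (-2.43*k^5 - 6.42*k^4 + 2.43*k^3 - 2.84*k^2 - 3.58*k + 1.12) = 7.78*k^5 + 9.53*k^4 + 1.57*k^3 + 5.18*k^2 + 0.62*k + 1.84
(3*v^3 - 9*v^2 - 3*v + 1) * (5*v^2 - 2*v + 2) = 15*v^5 - 51*v^4 + 9*v^3 - 7*v^2 - 8*v + 2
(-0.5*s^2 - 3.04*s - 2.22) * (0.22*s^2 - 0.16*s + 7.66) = -0.11*s^4 - 0.5888*s^3 - 3.832*s^2 - 22.9312*s - 17.0052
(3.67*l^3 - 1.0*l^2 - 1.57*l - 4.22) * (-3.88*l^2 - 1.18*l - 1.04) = -14.2396*l^5 - 0.4506*l^4 + 3.4548*l^3 + 19.2662*l^2 + 6.6124*l + 4.3888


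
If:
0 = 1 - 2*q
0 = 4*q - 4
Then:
No Solution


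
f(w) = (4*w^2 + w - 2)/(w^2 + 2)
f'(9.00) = 0.01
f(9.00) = 3.99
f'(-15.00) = -0.01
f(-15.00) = 3.89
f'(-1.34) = -1.85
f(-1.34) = 1.01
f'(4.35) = 0.16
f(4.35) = 3.73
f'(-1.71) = -1.45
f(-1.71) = 1.62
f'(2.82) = 0.51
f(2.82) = 3.28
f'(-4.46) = -0.22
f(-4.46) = 3.34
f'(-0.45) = -1.48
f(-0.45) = -0.74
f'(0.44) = 2.20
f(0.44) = -0.36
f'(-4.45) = -0.22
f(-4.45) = 3.34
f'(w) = -2*w*(4*w^2 + w - 2)/(w^2 + 2)^2 + (8*w + 1)/(w^2 + 2) = (-w^2 + 20*w + 2)/(w^4 + 4*w^2 + 4)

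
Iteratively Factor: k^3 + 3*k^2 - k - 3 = (k + 3)*(k^2 - 1) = (k + 1)*(k + 3)*(k - 1)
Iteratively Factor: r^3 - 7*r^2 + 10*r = (r - 5)*(r^2 - 2*r) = (r - 5)*(r - 2)*(r)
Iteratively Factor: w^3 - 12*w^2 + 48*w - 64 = (w - 4)*(w^2 - 8*w + 16) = (w - 4)^2*(w - 4)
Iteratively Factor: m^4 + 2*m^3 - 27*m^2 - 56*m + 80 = (m - 5)*(m^3 + 7*m^2 + 8*m - 16) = (m - 5)*(m - 1)*(m^2 + 8*m + 16) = (m - 5)*(m - 1)*(m + 4)*(m + 4)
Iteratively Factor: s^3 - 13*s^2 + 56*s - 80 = (s - 4)*(s^2 - 9*s + 20) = (s - 5)*(s - 4)*(s - 4)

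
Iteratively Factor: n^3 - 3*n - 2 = (n + 1)*(n^2 - n - 2) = (n - 2)*(n + 1)*(n + 1)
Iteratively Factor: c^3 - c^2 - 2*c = (c + 1)*(c^2 - 2*c) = (c - 2)*(c + 1)*(c)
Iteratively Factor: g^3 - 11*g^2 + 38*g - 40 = (g - 4)*(g^2 - 7*g + 10) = (g - 5)*(g - 4)*(g - 2)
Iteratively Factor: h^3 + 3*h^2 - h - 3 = (h - 1)*(h^2 + 4*h + 3) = (h - 1)*(h + 3)*(h + 1)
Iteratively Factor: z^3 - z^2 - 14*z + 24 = (z + 4)*(z^2 - 5*z + 6) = (z - 2)*(z + 4)*(z - 3)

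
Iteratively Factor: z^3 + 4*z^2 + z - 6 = (z + 3)*(z^2 + z - 2) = (z + 2)*(z + 3)*(z - 1)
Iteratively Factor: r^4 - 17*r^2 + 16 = (r + 1)*(r^3 - r^2 - 16*r + 16) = (r + 1)*(r + 4)*(r^2 - 5*r + 4) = (r - 4)*(r + 1)*(r + 4)*(r - 1)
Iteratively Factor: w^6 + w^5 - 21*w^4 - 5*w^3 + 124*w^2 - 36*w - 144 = (w + 4)*(w^5 - 3*w^4 - 9*w^3 + 31*w^2 - 36) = (w - 2)*(w + 4)*(w^4 - w^3 - 11*w^2 + 9*w + 18) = (w - 2)^2*(w + 4)*(w^3 + w^2 - 9*w - 9) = (w - 2)^2*(w + 3)*(w + 4)*(w^2 - 2*w - 3) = (w - 3)*(w - 2)^2*(w + 3)*(w + 4)*(w + 1)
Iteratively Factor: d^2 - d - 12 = (d + 3)*(d - 4)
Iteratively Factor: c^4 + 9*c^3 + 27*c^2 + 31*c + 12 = (c + 4)*(c^3 + 5*c^2 + 7*c + 3) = (c + 3)*(c + 4)*(c^2 + 2*c + 1) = (c + 1)*(c + 3)*(c + 4)*(c + 1)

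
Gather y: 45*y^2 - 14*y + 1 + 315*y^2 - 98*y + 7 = 360*y^2 - 112*y + 8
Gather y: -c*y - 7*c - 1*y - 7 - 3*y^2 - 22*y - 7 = -7*c - 3*y^2 + y*(-c - 23) - 14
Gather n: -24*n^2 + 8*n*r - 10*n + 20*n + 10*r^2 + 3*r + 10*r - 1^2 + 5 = -24*n^2 + n*(8*r + 10) + 10*r^2 + 13*r + 4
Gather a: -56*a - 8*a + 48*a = -16*a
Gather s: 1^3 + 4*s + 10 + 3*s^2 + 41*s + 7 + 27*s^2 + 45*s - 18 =30*s^2 + 90*s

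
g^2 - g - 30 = (g - 6)*(g + 5)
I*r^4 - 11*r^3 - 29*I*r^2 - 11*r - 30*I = (r + I)*(r + 5*I)*(r + 6*I)*(I*r + 1)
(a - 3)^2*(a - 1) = a^3 - 7*a^2 + 15*a - 9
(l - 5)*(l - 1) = l^2 - 6*l + 5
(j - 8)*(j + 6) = j^2 - 2*j - 48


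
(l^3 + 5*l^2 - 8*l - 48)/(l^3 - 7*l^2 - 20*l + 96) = (l + 4)/(l - 8)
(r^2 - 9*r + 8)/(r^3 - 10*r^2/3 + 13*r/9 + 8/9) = 9*(r - 8)/(9*r^2 - 21*r - 8)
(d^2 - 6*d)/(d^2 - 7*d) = (d - 6)/(d - 7)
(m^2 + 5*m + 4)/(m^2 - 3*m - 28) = (m + 1)/(m - 7)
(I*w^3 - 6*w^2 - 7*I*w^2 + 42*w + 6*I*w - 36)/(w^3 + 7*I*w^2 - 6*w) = I*(w^2 - 7*w + 6)/(w*(w + I))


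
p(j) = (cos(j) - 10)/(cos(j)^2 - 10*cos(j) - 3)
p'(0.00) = 0.00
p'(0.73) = 0.60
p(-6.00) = 0.77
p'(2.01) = 49.23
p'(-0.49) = -0.33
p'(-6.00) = 0.17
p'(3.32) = -0.36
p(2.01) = -7.28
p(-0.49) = 0.83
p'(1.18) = 1.99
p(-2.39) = -2.22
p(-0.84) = 1.01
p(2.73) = -1.56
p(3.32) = -1.41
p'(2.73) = 1.00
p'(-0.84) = -0.79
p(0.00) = 0.75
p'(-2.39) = -3.44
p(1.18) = 1.44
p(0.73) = 0.94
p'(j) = (2*sin(j)*cos(j) - 10*sin(j))*(cos(j) - 10)/(cos(j)^2 - 10*cos(j) - 3)^2 - sin(j)/(cos(j)^2 - 10*cos(j) - 3)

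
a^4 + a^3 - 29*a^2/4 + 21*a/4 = a*(a - 3/2)*(a - 1)*(a + 7/2)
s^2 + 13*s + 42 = (s + 6)*(s + 7)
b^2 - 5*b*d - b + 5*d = (b - 1)*(b - 5*d)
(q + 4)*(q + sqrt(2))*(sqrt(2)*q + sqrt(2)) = sqrt(2)*q^3 + 2*q^2 + 5*sqrt(2)*q^2 + 4*sqrt(2)*q + 10*q + 8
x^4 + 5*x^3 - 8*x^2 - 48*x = x*(x - 3)*(x + 4)^2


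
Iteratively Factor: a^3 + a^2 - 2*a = (a + 2)*(a^2 - a) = (a - 1)*(a + 2)*(a)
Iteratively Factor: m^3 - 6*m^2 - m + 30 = (m + 2)*(m^2 - 8*m + 15) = (m - 3)*(m + 2)*(m - 5)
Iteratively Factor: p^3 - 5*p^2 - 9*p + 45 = (p + 3)*(p^2 - 8*p + 15) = (p - 5)*(p + 3)*(p - 3)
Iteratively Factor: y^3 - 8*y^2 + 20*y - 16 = (y - 2)*(y^2 - 6*y + 8) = (y - 4)*(y - 2)*(y - 2)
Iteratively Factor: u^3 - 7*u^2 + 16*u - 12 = (u - 2)*(u^2 - 5*u + 6) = (u - 3)*(u - 2)*(u - 2)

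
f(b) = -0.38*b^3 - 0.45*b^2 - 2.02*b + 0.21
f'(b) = -1.14*b^2 - 0.9*b - 2.02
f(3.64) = -31.43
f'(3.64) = -20.40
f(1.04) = -2.80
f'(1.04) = -4.19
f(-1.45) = 3.35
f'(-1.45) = -3.11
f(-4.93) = 44.76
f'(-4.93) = -25.29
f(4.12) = -42.33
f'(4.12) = -25.08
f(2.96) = -19.57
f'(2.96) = -14.67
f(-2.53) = 8.59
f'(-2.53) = -7.04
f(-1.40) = 3.20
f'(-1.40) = -2.99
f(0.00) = 0.21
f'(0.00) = -2.02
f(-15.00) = 1211.76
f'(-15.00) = -245.02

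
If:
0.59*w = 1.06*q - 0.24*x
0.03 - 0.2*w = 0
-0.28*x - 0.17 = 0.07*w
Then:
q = -0.06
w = 0.15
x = -0.64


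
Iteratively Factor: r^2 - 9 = (r + 3)*(r - 3)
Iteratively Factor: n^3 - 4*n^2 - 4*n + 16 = (n + 2)*(n^2 - 6*n + 8) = (n - 4)*(n + 2)*(n - 2)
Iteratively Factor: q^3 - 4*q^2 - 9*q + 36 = (q - 4)*(q^2 - 9) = (q - 4)*(q - 3)*(q + 3)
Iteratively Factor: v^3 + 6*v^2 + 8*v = (v)*(v^2 + 6*v + 8) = v*(v + 4)*(v + 2)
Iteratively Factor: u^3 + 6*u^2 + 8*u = (u + 2)*(u^2 + 4*u) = (u + 2)*(u + 4)*(u)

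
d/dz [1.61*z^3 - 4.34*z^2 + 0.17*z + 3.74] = 4.83*z^2 - 8.68*z + 0.17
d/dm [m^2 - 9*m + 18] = 2*m - 9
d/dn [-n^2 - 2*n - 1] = -2*n - 2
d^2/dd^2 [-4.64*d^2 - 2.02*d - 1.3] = -9.28000000000000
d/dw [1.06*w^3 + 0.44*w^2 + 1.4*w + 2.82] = 3.18*w^2 + 0.88*w + 1.4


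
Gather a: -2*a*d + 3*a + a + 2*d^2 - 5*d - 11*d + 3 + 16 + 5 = a*(4 - 2*d) + 2*d^2 - 16*d + 24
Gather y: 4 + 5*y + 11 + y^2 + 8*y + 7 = y^2 + 13*y + 22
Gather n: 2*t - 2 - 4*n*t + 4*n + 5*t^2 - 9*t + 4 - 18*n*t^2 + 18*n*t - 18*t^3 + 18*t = n*(-18*t^2 + 14*t + 4) - 18*t^3 + 5*t^2 + 11*t + 2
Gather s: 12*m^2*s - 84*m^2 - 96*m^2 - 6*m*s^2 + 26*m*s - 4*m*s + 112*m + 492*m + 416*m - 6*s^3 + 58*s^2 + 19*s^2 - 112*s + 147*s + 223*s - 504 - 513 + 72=-180*m^2 + 1020*m - 6*s^3 + s^2*(77 - 6*m) + s*(12*m^2 + 22*m + 258) - 945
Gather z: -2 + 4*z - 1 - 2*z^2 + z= -2*z^2 + 5*z - 3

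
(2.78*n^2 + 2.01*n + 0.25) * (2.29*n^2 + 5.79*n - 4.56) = 6.3662*n^4 + 20.6991*n^3 - 0.4664*n^2 - 7.7181*n - 1.14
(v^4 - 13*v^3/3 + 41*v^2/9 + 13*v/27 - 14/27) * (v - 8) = v^5 - 37*v^4/3 + 353*v^3/9 - 971*v^2/27 - 118*v/27 + 112/27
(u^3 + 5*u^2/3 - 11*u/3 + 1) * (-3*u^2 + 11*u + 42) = -3*u^5 + 6*u^4 + 214*u^3/3 + 80*u^2/3 - 143*u + 42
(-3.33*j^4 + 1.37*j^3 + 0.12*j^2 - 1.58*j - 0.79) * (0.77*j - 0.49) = -2.5641*j^5 + 2.6866*j^4 - 0.5789*j^3 - 1.2754*j^2 + 0.1659*j + 0.3871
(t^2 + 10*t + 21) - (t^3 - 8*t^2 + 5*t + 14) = -t^3 + 9*t^2 + 5*t + 7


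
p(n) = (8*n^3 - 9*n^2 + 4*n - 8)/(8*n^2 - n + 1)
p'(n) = (1 - 16*n)*(8*n^3 - 9*n^2 + 4*n - 8)/(8*n^2 - n + 1)^2 + (24*n^2 - 18*n + 4)/(8*n^2 - n + 1) = (64*n^4 - 16*n^3 + n^2 + 110*n - 4)/(64*n^4 - 16*n^3 + 17*n^2 - 2*n + 1)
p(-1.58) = -3.03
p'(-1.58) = 0.56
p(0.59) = -2.23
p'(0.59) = 6.44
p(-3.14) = -4.30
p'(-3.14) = 0.93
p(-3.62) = -4.75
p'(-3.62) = 0.95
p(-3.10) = -4.26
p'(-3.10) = 0.92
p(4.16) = 3.17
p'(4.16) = 1.01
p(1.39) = 0.11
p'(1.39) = 1.53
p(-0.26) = -5.44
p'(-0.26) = -9.86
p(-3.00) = -4.17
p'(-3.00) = 0.92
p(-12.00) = -13.03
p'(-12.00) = 1.00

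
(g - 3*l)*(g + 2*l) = g^2 - g*l - 6*l^2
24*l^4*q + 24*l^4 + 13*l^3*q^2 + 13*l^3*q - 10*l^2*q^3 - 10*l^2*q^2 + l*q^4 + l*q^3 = (-8*l + q)*(-3*l + q)*(l + q)*(l*q + l)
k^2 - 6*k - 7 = (k - 7)*(k + 1)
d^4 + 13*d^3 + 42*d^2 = d^2*(d + 6)*(d + 7)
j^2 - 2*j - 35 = (j - 7)*(j + 5)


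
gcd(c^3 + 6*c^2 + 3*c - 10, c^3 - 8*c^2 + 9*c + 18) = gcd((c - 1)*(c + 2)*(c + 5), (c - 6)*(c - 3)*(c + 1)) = 1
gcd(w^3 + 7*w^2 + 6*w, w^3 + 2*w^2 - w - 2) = w + 1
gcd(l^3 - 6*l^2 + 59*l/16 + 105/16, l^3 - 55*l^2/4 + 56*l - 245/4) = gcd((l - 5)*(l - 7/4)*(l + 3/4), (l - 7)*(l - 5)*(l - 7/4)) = l^2 - 27*l/4 + 35/4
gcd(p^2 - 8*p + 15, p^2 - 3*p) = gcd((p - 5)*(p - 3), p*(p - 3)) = p - 3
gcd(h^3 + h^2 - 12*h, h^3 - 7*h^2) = h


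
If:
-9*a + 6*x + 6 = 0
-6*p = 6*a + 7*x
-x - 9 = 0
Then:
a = -16/3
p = 95/6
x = -9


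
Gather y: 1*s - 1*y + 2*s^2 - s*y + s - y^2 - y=2*s^2 + 2*s - y^2 + y*(-s - 2)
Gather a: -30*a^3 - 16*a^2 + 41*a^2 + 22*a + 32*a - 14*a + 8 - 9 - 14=-30*a^3 + 25*a^2 + 40*a - 15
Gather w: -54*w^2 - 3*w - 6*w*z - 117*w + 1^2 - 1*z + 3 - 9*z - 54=-54*w^2 + w*(-6*z - 120) - 10*z - 50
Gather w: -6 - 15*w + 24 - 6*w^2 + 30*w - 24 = -6*w^2 + 15*w - 6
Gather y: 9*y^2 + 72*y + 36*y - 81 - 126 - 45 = 9*y^2 + 108*y - 252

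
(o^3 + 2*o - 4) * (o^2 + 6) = o^5 + 8*o^3 - 4*o^2 + 12*o - 24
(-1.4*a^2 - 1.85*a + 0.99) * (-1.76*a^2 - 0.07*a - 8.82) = 2.464*a^4 + 3.354*a^3 + 10.7351*a^2 + 16.2477*a - 8.7318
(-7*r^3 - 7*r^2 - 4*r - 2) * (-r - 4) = 7*r^4 + 35*r^3 + 32*r^2 + 18*r + 8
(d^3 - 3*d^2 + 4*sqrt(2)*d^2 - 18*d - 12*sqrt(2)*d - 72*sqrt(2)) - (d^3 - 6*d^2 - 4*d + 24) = 3*d^2 + 4*sqrt(2)*d^2 - 12*sqrt(2)*d - 14*d - 72*sqrt(2) - 24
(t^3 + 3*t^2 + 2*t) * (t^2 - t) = t^5 + 2*t^4 - t^3 - 2*t^2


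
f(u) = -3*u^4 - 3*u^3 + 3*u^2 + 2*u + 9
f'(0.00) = 2.00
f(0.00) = 9.00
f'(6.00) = -2878.00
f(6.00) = -4407.00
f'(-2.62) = 140.32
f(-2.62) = -63.05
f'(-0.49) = -1.69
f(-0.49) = 8.92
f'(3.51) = -606.74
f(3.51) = -532.10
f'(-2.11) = 62.00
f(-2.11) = -13.15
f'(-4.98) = 1230.99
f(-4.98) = -1401.22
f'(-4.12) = 663.72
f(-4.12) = -602.90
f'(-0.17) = 0.78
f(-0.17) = 8.76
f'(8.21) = -7196.03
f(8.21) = -15062.47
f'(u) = -12*u^3 - 9*u^2 + 6*u + 2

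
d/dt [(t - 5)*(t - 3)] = 2*t - 8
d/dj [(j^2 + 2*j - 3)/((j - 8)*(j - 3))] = (-13*j^2 + 54*j + 15)/(j^4 - 22*j^3 + 169*j^2 - 528*j + 576)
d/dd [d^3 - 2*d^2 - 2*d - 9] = 3*d^2 - 4*d - 2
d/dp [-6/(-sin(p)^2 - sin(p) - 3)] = -6*(2*sin(p) + 1)*cos(p)/(sin(p)^2 + sin(p) + 3)^2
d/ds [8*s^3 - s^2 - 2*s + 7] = 24*s^2 - 2*s - 2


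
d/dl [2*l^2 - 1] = 4*l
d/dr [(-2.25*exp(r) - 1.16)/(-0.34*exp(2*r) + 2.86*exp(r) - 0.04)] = (-0.765*exp(2*r) - 0.7888*exp(r) + 3.4076)*exp(r)/(0.1156*exp(4*r) - 1.9448*exp(3*r) + 8.2068*exp(2*r) - 0.2288*exp(r) + 0.0016)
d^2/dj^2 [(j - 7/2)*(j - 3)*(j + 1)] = 6*j - 11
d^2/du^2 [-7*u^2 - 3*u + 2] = -14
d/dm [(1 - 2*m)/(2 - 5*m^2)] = 2*(-5*m^2 + 5*m - 2)/(25*m^4 - 20*m^2 + 4)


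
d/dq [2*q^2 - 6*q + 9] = 4*q - 6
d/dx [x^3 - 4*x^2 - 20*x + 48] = 3*x^2 - 8*x - 20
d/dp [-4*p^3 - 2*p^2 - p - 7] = -12*p^2 - 4*p - 1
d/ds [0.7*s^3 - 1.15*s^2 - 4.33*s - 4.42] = 2.1*s^2 - 2.3*s - 4.33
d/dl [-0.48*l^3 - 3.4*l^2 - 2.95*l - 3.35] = -1.44*l^2 - 6.8*l - 2.95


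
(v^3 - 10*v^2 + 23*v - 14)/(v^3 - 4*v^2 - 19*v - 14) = (v^2 - 3*v + 2)/(v^2 + 3*v + 2)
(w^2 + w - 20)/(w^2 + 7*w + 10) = (w - 4)/(w + 2)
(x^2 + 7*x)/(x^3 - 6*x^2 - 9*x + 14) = x*(x + 7)/(x^3 - 6*x^2 - 9*x + 14)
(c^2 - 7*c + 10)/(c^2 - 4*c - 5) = (c - 2)/(c + 1)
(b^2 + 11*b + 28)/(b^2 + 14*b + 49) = (b + 4)/(b + 7)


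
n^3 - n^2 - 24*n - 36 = (n - 6)*(n + 2)*(n + 3)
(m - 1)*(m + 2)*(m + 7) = m^3 + 8*m^2 + 5*m - 14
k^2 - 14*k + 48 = (k - 8)*(k - 6)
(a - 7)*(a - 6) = a^2 - 13*a + 42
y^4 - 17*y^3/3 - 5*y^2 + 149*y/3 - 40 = (y - 5)*(y - 8/3)*(y - 1)*(y + 3)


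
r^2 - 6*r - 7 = (r - 7)*(r + 1)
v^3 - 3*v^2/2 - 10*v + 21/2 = (v - 7/2)*(v - 1)*(v + 3)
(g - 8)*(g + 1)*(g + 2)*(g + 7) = g^4 + 2*g^3 - 57*g^2 - 170*g - 112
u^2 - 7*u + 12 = (u - 4)*(u - 3)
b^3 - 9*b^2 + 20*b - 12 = (b - 6)*(b - 2)*(b - 1)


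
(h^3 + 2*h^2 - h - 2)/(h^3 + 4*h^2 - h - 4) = (h + 2)/(h + 4)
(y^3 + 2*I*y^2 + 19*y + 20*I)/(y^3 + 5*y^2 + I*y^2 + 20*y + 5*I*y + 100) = (y + I)/(y + 5)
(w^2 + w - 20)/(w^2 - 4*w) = (w + 5)/w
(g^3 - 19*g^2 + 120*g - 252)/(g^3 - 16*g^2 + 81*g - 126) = (g - 6)/(g - 3)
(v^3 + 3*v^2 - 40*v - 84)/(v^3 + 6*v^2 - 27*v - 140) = (v^2 - 4*v - 12)/(v^2 - v - 20)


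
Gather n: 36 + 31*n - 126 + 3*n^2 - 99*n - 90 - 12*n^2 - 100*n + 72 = -9*n^2 - 168*n - 108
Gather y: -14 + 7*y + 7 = 7*y - 7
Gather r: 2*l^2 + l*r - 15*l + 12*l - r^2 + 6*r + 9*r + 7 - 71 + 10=2*l^2 - 3*l - r^2 + r*(l + 15) - 54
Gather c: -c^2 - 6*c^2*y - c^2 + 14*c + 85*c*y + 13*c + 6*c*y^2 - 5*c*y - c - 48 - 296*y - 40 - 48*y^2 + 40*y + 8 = c^2*(-6*y - 2) + c*(6*y^2 + 80*y + 26) - 48*y^2 - 256*y - 80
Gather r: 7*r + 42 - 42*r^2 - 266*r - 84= -42*r^2 - 259*r - 42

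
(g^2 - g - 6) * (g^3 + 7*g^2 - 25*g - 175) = g^5 + 6*g^4 - 38*g^3 - 192*g^2 + 325*g + 1050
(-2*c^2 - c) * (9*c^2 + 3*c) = -18*c^4 - 15*c^3 - 3*c^2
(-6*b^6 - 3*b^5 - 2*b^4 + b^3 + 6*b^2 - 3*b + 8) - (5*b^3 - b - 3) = -6*b^6 - 3*b^5 - 2*b^4 - 4*b^3 + 6*b^2 - 2*b + 11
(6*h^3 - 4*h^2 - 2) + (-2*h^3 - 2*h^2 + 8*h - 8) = 4*h^3 - 6*h^2 + 8*h - 10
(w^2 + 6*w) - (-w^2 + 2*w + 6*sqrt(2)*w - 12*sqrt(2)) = 2*w^2 - 6*sqrt(2)*w + 4*w + 12*sqrt(2)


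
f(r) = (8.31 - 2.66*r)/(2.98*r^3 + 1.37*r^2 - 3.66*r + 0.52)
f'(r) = (8.31 - 2.66*r)*(-8.94*r^2 - 2.74*r + 3.66)/(2.98*r^3 + 1.37*r^2 - 3.66*r + 0.52)^2 - 2.66/(2.98*r^3 + 1.37*r^2 - 3.66*r + 0.52)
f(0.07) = 29.92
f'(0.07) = 367.51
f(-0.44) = 4.43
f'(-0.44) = 5.24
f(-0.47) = 4.28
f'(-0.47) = 4.51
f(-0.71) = 3.72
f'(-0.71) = 0.52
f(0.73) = -24.26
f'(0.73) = -276.86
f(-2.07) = -1.11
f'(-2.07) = -2.36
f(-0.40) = 4.66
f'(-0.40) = 6.38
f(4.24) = -0.01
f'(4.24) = -0.00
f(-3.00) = -0.29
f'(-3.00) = -0.30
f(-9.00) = -0.02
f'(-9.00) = -0.00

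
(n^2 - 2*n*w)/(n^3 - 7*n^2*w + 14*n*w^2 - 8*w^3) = n/(n^2 - 5*n*w + 4*w^2)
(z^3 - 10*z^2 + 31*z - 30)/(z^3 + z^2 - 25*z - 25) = (z^2 - 5*z + 6)/(z^2 + 6*z + 5)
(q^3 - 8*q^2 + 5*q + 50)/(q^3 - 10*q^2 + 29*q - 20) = (q^2 - 3*q - 10)/(q^2 - 5*q + 4)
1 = 1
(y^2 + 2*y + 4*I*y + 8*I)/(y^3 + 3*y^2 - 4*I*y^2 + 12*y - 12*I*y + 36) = (y^2 + y*(2 + 4*I) + 8*I)/(y^3 + y^2*(3 - 4*I) + y*(12 - 12*I) + 36)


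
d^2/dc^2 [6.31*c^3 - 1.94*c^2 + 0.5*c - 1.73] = 37.86*c - 3.88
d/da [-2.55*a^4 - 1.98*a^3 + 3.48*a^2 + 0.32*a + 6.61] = -10.2*a^3 - 5.94*a^2 + 6.96*a + 0.32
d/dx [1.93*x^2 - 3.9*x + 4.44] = 3.86*x - 3.9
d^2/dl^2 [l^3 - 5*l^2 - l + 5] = 6*l - 10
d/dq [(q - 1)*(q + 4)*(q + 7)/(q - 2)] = 2*(q^3 + 2*q^2 - 20*q - 3)/(q^2 - 4*q + 4)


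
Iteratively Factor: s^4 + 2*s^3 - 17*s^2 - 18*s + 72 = (s + 3)*(s^3 - s^2 - 14*s + 24) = (s - 2)*(s + 3)*(s^2 + s - 12) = (s - 3)*(s - 2)*(s + 3)*(s + 4)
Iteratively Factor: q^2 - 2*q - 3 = (q + 1)*(q - 3)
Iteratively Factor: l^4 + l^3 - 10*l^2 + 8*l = (l - 2)*(l^3 + 3*l^2 - 4*l) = l*(l - 2)*(l^2 + 3*l - 4) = l*(l - 2)*(l - 1)*(l + 4)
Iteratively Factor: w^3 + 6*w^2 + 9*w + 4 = (w + 4)*(w^2 + 2*w + 1) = (w + 1)*(w + 4)*(w + 1)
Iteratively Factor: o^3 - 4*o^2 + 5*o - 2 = (o - 2)*(o^2 - 2*o + 1) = (o - 2)*(o - 1)*(o - 1)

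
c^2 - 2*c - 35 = (c - 7)*(c + 5)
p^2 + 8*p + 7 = (p + 1)*(p + 7)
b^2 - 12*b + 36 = (b - 6)^2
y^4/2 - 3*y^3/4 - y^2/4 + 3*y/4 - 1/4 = (y/2 + 1/2)*(y - 1)^2*(y - 1/2)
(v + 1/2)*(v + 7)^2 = v^3 + 29*v^2/2 + 56*v + 49/2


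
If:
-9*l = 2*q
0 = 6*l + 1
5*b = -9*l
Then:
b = 3/10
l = -1/6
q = 3/4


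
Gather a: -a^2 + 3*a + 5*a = -a^2 + 8*a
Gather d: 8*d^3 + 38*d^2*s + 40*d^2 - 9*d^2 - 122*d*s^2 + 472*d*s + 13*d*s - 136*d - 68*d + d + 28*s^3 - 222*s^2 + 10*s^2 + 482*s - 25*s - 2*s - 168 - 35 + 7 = 8*d^3 + d^2*(38*s + 31) + d*(-122*s^2 + 485*s - 203) + 28*s^3 - 212*s^2 + 455*s - 196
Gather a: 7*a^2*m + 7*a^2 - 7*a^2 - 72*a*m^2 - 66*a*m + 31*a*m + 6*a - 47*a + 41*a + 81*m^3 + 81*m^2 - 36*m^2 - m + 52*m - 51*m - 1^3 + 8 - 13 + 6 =7*a^2*m + a*(-72*m^2 - 35*m) + 81*m^3 + 45*m^2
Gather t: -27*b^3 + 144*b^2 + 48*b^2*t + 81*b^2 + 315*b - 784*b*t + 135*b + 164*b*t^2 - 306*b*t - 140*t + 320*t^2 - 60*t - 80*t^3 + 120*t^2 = -27*b^3 + 225*b^2 + 450*b - 80*t^3 + t^2*(164*b + 440) + t*(48*b^2 - 1090*b - 200)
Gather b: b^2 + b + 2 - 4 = b^2 + b - 2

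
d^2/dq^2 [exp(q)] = exp(q)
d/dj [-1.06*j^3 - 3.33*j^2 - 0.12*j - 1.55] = -3.18*j^2 - 6.66*j - 0.12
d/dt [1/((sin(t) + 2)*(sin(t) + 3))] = -(2*sin(t) + 5)*cos(t)/((sin(t) + 2)^2*(sin(t) + 3)^2)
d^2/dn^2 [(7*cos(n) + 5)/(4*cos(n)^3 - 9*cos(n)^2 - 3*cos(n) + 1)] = (18*(7*cos(n) + 5)*(-4*cos(n)^2 + 6*cos(n) + 1)^2*sin(n)^2 - 7*(9*sin(n)^2 + cos(3*n) - 8)^2*cos(n) + 3*(-9*cos(2*n) + 2*cos(3*n) - 7)*(28*(1 - cos(2*n))^2 + 3*cos(2*n) - 54*cos(3*n) + 21*cos(4*n) - 42)/4)/(9*sin(n)^2 + cos(3*n) - 8)^3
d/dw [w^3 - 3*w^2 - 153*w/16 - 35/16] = 3*w^2 - 6*w - 153/16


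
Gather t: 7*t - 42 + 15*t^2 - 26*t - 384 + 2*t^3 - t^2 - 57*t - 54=2*t^3 + 14*t^2 - 76*t - 480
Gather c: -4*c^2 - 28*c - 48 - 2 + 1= -4*c^2 - 28*c - 49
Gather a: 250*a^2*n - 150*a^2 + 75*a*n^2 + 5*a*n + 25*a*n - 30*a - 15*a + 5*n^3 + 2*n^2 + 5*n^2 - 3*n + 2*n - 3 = a^2*(250*n - 150) + a*(75*n^2 + 30*n - 45) + 5*n^3 + 7*n^2 - n - 3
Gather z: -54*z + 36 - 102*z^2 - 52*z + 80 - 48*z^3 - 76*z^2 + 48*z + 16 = -48*z^3 - 178*z^2 - 58*z + 132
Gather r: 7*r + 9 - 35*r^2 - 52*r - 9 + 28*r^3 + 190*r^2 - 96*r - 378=28*r^3 + 155*r^2 - 141*r - 378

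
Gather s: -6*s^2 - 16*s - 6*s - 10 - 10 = -6*s^2 - 22*s - 20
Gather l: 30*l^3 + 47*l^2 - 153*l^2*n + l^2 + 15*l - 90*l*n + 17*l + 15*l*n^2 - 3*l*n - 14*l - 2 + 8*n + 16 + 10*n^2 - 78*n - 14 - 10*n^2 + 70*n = 30*l^3 + l^2*(48 - 153*n) + l*(15*n^2 - 93*n + 18)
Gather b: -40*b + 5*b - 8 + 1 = -35*b - 7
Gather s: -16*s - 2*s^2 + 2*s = -2*s^2 - 14*s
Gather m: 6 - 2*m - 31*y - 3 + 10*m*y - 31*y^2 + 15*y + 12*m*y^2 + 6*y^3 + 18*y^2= m*(12*y^2 + 10*y - 2) + 6*y^3 - 13*y^2 - 16*y + 3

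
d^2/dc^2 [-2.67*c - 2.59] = 0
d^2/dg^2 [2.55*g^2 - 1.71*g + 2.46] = 5.10000000000000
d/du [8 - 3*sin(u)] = -3*cos(u)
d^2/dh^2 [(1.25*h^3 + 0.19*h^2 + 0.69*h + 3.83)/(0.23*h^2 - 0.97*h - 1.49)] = (1.11022302462516e-16*h^5 + 4.44089209850063e-16*h^4 + 3.36678*h^3 + 12.44607*h^2 + 12.94269*h + 8.6815)/(0.012167*h^6 - 0.153939*h^5 + 0.412758*h^4 + 1.081841*h^3 - 2.673954*h^2 - 6.460491*h - 3.307949)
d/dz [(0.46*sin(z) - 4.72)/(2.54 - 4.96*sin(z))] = -22.2428*cos(z)/(4.96*sin(z) - 2.54)^2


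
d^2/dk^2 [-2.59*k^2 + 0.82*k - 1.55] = -5.18000000000000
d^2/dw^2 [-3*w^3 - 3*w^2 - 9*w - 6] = -18*w - 6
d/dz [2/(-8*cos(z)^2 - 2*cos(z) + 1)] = -4*(8*cos(z) + 1)*sin(z)/(8*cos(z)^2 + 2*cos(z) - 1)^2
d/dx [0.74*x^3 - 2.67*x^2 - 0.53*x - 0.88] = 2.22*x^2 - 5.34*x - 0.53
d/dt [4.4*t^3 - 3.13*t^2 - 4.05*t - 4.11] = 13.2*t^2 - 6.26*t - 4.05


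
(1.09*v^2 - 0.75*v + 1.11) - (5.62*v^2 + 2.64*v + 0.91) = -4.53*v^2 - 3.39*v + 0.2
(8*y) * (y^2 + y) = 8*y^3 + 8*y^2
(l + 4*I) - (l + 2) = -2 + 4*I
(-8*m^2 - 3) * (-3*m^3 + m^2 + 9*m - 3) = 24*m^5 - 8*m^4 - 63*m^3 + 21*m^2 - 27*m + 9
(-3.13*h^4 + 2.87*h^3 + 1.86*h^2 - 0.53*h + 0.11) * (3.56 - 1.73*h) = 5.4149*h^5 - 16.1079*h^4 + 6.9994*h^3 + 7.5385*h^2 - 2.0771*h + 0.3916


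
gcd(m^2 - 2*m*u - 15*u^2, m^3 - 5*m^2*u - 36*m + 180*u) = -m + 5*u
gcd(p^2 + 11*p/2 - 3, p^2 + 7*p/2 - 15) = p + 6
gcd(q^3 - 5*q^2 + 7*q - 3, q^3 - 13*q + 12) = q^2 - 4*q + 3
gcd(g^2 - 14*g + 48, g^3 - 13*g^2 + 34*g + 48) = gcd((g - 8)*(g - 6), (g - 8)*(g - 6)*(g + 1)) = g^2 - 14*g + 48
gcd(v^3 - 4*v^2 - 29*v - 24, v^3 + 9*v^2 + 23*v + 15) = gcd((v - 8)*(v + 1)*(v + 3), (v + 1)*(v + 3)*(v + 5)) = v^2 + 4*v + 3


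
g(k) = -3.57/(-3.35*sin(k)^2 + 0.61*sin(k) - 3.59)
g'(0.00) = 0.17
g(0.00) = 0.99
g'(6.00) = 0.53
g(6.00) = 0.89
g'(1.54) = -0.02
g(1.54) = 0.56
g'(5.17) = 0.22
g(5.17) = 0.52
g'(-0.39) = 0.56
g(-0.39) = 0.83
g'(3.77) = -0.50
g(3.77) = 0.70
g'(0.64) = -0.50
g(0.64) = 0.81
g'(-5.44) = -0.42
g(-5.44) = 0.71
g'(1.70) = 0.07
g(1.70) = 0.57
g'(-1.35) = 0.10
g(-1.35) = 0.48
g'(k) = -3.57*(6.7*sin(k)*cos(k) - 0.61*cos(k))/(-3.35*sin(k)^2 + 0.61*sin(k) - 3.59)^2 = (2.1777 - 23.919*sin(k))*cos(k)/(3.35*sin(k)^2 - 0.61*sin(k) + 3.59)^2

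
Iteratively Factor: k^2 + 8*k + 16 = (k + 4)*(k + 4)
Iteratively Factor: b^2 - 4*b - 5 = (b + 1)*(b - 5)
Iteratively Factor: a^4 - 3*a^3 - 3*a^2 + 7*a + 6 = (a - 2)*(a^3 - a^2 - 5*a - 3) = (a - 2)*(a + 1)*(a^2 - 2*a - 3) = (a - 2)*(a + 1)^2*(a - 3)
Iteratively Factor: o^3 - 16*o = (o)*(o^2 - 16) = o*(o - 4)*(o + 4)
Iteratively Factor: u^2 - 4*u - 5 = (u + 1)*(u - 5)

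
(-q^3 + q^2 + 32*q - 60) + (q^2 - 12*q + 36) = -q^3 + 2*q^2 + 20*q - 24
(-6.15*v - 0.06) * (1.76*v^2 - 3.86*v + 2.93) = -10.824*v^3 + 23.6334*v^2 - 17.7879*v - 0.1758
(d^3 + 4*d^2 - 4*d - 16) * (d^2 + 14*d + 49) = d^5 + 18*d^4 + 101*d^3 + 124*d^2 - 420*d - 784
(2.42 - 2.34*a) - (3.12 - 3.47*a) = 1.13*a - 0.7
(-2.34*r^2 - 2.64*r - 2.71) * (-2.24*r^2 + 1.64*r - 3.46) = 5.2416*r^4 + 2.076*r^3 + 9.8372*r^2 + 4.69*r + 9.3766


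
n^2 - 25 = (n - 5)*(n + 5)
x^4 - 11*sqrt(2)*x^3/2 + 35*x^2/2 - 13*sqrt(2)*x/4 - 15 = (x - 5*sqrt(2)/2)*(x - 2*sqrt(2))*(x - 3*sqrt(2)/2)*(x + sqrt(2)/2)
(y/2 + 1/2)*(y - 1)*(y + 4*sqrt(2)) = y^3/2 + 2*sqrt(2)*y^2 - y/2 - 2*sqrt(2)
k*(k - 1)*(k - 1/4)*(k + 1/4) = k^4 - k^3 - k^2/16 + k/16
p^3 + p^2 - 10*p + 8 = (p - 2)*(p - 1)*(p + 4)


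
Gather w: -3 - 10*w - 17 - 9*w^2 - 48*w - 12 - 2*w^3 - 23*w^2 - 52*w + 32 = -2*w^3 - 32*w^2 - 110*w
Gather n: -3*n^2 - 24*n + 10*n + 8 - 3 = -3*n^2 - 14*n + 5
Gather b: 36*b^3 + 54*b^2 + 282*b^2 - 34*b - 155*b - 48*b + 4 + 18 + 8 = 36*b^3 + 336*b^2 - 237*b + 30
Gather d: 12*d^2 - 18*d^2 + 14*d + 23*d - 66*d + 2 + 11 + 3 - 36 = -6*d^2 - 29*d - 20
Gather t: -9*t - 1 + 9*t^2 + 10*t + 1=9*t^2 + t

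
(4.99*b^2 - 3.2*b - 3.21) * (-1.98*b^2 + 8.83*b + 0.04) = -9.8802*b^4 + 50.3977*b^3 - 21.7006*b^2 - 28.4723*b - 0.1284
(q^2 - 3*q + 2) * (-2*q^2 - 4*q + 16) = -2*q^4 + 2*q^3 + 24*q^2 - 56*q + 32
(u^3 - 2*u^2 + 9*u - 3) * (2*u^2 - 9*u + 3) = 2*u^5 - 13*u^4 + 39*u^3 - 93*u^2 + 54*u - 9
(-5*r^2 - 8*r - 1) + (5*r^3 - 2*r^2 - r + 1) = 5*r^3 - 7*r^2 - 9*r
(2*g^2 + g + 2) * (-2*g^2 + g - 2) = -4*g^4 - 7*g^2 - 4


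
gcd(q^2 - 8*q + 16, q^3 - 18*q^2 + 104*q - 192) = q - 4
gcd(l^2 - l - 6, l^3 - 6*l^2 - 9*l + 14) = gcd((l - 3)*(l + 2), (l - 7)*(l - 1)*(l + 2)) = l + 2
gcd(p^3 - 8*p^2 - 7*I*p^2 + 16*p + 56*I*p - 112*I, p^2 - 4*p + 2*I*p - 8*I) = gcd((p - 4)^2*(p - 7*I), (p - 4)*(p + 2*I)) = p - 4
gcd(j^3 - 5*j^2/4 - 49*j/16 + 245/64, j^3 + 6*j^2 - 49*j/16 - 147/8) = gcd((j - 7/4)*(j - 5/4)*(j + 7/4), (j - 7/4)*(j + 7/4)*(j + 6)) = j^2 - 49/16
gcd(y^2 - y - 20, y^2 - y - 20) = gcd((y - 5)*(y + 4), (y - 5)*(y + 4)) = y^2 - y - 20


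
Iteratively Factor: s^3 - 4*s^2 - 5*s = (s)*(s^2 - 4*s - 5) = s*(s + 1)*(s - 5)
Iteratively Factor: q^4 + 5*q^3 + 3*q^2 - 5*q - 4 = (q + 1)*(q^3 + 4*q^2 - q - 4) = (q - 1)*(q + 1)*(q^2 + 5*q + 4) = (q - 1)*(q + 1)^2*(q + 4)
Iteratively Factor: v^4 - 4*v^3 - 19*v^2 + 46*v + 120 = (v + 2)*(v^3 - 6*v^2 - 7*v + 60) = (v - 5)*(v + 2)*(v^2 - v - 12) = (v - 5)*(v + 2)*(v + 3)*(v - 4)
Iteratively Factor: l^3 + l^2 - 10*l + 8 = (l - 2)*(l^2 + 3*l - 4) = (l - 2)*(l - 1)*(l + 4)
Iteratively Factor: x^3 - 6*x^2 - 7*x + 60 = (x - 4)*(x^2 - 2*x - 15) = (x - 4)*(x + 3)*(x - 5)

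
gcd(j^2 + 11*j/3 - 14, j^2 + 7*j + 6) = j + 6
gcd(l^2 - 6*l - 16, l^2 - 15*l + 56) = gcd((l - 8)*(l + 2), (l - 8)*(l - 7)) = l - 8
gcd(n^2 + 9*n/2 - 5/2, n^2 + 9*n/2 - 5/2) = n^2 + 9*n/2 - 5/2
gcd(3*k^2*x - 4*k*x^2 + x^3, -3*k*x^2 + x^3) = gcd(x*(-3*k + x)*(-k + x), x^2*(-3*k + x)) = -3*k*x + x^2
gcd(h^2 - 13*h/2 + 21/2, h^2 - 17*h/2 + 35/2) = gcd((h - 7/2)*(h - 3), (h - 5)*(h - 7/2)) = h - 7/2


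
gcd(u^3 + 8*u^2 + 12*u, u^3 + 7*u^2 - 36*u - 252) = u + 6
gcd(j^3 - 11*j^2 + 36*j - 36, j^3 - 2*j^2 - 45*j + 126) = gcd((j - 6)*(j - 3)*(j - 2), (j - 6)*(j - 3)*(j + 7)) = j^2 - 9*j + 18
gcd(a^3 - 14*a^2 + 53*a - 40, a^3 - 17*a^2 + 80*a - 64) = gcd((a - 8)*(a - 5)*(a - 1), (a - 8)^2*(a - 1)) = a^2 - 9*a + 8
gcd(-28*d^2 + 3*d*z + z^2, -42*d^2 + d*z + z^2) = 7*d + z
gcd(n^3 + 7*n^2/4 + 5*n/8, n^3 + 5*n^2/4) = n^2 + 5*n/4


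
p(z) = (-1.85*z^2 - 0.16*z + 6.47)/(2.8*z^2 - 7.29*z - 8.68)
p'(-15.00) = 0.01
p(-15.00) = -0.56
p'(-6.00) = 0.03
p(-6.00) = -0.44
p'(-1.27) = 2.94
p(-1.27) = 0.72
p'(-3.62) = 0.08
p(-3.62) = -0.32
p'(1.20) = 0.35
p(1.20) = -0.27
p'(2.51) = 1.45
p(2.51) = 0.60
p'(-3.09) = 0.12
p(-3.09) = -0.26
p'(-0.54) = 3.56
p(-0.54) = -1.53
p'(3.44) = 512.61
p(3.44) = 25.62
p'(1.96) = 0.63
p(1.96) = 0.08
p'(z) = (7.29 - 5.6*z)*(-1.85*z^2 - 0.16*z + 6.47)/(2.8*z^2 - 7.29*z - 8.68)^2 + (-3.7*z - 0.16)/(2.8*z^2 - 7.29*z - 8.68)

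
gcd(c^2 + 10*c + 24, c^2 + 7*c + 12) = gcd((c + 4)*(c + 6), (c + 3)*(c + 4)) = c + 4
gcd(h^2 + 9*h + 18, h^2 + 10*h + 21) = h + 3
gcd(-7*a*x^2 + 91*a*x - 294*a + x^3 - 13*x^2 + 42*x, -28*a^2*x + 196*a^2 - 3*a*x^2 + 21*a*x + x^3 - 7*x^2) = -7*a*x + 49*a + x^2 - 7*x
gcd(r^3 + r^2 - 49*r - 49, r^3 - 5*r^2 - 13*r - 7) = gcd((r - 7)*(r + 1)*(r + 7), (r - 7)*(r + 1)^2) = r^2 - 6*r - 7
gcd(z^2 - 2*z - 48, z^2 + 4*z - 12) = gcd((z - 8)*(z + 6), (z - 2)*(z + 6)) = z + 6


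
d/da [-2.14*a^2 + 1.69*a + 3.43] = 1.69 - 4.28*a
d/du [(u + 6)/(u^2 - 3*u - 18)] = u*(-u - 12)/(u^4 - 6*u^3 - 27*u^2 + 108*u + 324)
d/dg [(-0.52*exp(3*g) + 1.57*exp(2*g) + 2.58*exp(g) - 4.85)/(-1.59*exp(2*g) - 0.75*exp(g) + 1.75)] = (0.8268*exp(4*g) + 0.78*exp(3*g) + 0.194700000000001*exp(2*g) - 9.928*exp(g) + 0.877500000000001)*exp(g)/(2.5281*exp(4*g) + 2.385*exp(3*g) - 5.0025*exp(2*g) - 2.625*exp(g) + 3.0625)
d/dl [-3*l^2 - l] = -6*l - 1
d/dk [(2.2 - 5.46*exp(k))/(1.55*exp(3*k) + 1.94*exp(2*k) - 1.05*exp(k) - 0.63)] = (16.926*exp(3*k) + 0.362399999999997*exp(2*k) - 8.536*exp(k) + 5.7498)*exp(k)/(2.4025*exp(6*k) + 6.014*exp(5*k) + 0.508599999999999*exp(4*k) - 6.027*exp(3*k) - 1.3419*exp(2*k) + 1.323*exp(k) + 0.3969)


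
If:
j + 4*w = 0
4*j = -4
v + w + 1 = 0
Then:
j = -1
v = -5/4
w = 1/4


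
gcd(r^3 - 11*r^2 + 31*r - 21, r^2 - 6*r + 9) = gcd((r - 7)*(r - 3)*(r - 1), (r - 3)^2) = r - 3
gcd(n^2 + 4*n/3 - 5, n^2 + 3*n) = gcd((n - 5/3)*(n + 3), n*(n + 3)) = n + 3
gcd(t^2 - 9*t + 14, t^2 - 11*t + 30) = 1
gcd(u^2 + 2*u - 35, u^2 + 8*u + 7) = u + 7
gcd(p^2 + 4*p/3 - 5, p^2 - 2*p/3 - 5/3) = p - 5/3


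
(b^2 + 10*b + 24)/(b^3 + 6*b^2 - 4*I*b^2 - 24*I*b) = (b + 4)/(b*(b - 4*I))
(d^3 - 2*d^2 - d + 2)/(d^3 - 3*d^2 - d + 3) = (d - 2)/(d - 3)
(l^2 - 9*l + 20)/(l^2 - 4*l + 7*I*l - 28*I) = (l - 5)/(l + 7*I)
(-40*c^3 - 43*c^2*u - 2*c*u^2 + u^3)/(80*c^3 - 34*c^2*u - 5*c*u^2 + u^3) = (c + u)/(-2*c + u)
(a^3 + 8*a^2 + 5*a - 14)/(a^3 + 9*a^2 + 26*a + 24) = (a^2 + 6*a - 7)/(a^2 + 7*a + 12)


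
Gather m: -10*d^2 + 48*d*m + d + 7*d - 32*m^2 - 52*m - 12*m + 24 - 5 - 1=-10*d^2 + 8*d - 32*m^2 + m*(48*d - 64) + 18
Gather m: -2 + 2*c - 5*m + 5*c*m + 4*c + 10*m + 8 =6*c + m*(5*c + 5) + 6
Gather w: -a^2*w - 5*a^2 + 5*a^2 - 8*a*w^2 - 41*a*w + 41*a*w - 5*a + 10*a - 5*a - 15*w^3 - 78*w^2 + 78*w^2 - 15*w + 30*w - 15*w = -a^2*w - 8*a*w^2 - 15*w^3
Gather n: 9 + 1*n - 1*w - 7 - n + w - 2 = 0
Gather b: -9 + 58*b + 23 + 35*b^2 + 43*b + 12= 35*b^2 + 101*b + 26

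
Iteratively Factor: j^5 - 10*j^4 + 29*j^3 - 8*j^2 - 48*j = (j - 3)*(j^4 - 7*j^3 + 8*j^2 + 16*j) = (j - 3)*(j + 1)*(j^3 - 8*j^2 + 16*j) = (j - 4)*(j - 3)*(j + 1)*(j^2 - 4*j) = j*(j - 4)*(j - 3)*(j + 1)*(j - 4)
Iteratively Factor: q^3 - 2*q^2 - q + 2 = (q - 1)*(q^2 - q - 2) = (q - 2)*(q - 1)*(q + 1)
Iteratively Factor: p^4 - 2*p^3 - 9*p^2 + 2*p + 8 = (p + 1)*(p^3 - 3*p^2 - 6*p + 8) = (p - 1)*(p + 1)*(p^2 - 2*p - 8) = (p - 4)*(p - 1)*(p + 1)*(p + 2)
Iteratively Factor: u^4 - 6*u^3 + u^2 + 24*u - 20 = (u - 1)*(u^3 - 5*u^2 - 4*u + 20) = (u - 1)*(u + 2)*(u^2 - 7*u + 10) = (u - 2)*(u - 1)*(u + 2)*(u - 5)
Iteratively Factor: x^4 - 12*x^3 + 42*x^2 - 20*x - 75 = (x - 3)*(x^3 - 9*x^2 + 15*x + 25) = (x - 5)*(x - 3)*(x^2 - 4*x - 5) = (x - 5)^2*(x - 3)*(x + 1)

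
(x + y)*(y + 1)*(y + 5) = x*y^2 + 6*x*y + 5*x + y^3 + 6*y^2 + 5*y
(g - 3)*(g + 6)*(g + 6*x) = g^3 + 6*g^2*x + 3*g^2 + 18*g*x - 18*g - 108*x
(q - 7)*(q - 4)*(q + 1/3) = q^3 - 32*q^2/3 + 73*q/3 + 28/3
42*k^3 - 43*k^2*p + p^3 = (-6*k + p)*(-k + p)*(7*k + p)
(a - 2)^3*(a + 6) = a^4 - 24*a^2 + 64*a - 48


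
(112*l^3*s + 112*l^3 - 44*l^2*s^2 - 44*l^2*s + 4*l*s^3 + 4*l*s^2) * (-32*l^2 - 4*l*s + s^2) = -3584*l^5*s - 3584*l^5 + 960*l^4*s^2 + 960*l^4*s + 160*l^3*s^3 + 160*l^3*s^2 - 60*l^2*s^4 - 60*l^2*s^3 + 4*l*s^5 + 4*l*s^4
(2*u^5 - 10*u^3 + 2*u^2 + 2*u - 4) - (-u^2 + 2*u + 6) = 2*u^5 - 10*u^3 + 3*u^2 - 10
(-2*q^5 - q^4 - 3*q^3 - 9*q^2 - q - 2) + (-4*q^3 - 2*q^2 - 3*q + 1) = -2*q^5 - q^4 - 7*q^3 - 11*q^2 - 4*q - 1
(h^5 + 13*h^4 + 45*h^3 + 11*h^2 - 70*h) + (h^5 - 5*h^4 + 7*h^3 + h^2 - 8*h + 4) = 2*h^5 + 8*h^4 + 52*h^3 + 12*h^2 - 78*h + 4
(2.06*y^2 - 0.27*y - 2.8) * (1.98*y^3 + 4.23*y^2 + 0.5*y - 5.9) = 4.0788*y^5 + 8.1792*y^4 - 5.6561*y^3 - 24.133*y^2 + 0.193*y + 16.52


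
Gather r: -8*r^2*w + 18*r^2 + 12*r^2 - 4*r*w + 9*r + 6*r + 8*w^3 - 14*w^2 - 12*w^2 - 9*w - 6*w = r^2*(30 - 8*w) + r*(15 - 4*w) + 8*w^3 - 26*w^2 - 15*w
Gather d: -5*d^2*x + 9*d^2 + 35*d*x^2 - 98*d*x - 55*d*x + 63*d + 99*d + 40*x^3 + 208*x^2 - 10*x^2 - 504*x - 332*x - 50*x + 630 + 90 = d^2*(9 - 5*x) + d*(35*x^2 - 153*x + 162) + 40*x^3 + 198*x^2 - 886*x + 720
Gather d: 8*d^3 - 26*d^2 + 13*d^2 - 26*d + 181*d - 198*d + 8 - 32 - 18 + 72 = 8*d^3 - 13*d^2 - 43*d + 30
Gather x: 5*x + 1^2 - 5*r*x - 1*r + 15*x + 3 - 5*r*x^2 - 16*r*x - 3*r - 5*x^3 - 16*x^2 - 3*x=-4*r - 5*x^3 + x^2*(-5*r - 16) + x*(17 - 21*r) + 4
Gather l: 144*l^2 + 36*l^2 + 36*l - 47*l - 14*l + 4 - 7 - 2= 180*l^2 - 25*l - 5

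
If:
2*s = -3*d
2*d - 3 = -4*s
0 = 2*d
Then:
No Solution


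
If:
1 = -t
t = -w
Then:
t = -1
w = 1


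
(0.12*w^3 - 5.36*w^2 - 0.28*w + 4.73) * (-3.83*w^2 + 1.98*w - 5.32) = -0.4596*w^5 + 20.7664*w^4 - 10.1788*w^3 + 9.8449*w^2 + 10.855*w - 25.1636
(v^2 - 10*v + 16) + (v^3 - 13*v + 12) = v^3 + v^2 - 23*v + 28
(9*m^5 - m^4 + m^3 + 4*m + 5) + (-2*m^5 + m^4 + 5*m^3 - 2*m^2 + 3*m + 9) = 7*m^5 + 6*m^3 - 2*m^2 + 7*m + 14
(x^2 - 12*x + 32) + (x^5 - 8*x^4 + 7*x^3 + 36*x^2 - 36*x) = x^5 - 8*x^4 + 7*x^3 + 37*x^2 - 48*x + 32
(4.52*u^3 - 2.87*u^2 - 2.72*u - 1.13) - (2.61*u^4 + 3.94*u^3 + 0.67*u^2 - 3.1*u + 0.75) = -2.61*u^4 + 0.58*u^3 - 3.54*u^2 + 0.38*u - 1.88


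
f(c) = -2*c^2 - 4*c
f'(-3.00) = 8.00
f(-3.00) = -6.00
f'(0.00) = -4.00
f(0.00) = 0.00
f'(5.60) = -26.40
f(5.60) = -85.12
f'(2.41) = -13.64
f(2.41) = -21.26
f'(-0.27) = -2.92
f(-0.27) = 0.93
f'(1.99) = -11.96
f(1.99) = -15.88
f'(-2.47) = 5.88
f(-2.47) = -2.32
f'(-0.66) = -1.36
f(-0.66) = 1.77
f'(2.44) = -13.76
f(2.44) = -21.67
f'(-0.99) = -0.04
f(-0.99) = 2.00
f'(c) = -4*c - 4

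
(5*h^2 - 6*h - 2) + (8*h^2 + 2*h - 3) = 13*h^2 - 4*h - 5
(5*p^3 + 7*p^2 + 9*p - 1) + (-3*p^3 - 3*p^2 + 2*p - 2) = 2*p^3 + 4*p^2 + 11*p - 3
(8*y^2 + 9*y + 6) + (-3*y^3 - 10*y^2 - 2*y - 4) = -3*y^3 - 2*y^2 + 7*y + 2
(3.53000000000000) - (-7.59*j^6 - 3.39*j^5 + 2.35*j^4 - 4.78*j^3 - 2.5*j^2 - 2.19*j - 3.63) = 7.59*j^6 + 3.39*j^5 - 2.35*j^4 + 4.78*j^3 + 2.5*j^2 + 2.19*j + 7.16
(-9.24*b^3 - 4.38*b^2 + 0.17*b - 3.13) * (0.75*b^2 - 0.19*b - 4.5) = -6.93*b^5 - 1.5294*b^4 + 42.5397*b^3 + 17.3302*b^2 - 0.1703*b + 14.085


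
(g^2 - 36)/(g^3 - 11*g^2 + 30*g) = (g + 6)/(g*(g - 5))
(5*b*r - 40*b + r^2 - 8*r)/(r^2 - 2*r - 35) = (-5*b*r + 40*b - r^2 + 8*r)/(-r^2 + 2*r + 35)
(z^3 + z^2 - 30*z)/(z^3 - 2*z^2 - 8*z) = (-z^2 - z + 30)/(-z^2 + 2*z + 8)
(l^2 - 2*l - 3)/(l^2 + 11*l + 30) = (l^2 - 2*l - 3)/(l^2 + 11*l + 30)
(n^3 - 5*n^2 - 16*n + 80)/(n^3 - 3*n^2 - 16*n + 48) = (n - 5)/(n - 3)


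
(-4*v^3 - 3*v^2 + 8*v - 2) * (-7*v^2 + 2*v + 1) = 28*v^5 + 13*v^4 - 66*v^3 + 27*v^2 + 4*v - 2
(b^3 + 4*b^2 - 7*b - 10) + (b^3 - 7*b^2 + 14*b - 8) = 2*b^3 - 3*b^2 + 7*b - 18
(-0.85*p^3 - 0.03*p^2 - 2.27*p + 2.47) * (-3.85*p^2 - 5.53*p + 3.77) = 3.2725*p^5 + 4.816*p^4 + 5.7009*p^3 + 2.9305*p^2 - 22.217*p + 9.3119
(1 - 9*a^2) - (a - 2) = -9*a^2 - a + 3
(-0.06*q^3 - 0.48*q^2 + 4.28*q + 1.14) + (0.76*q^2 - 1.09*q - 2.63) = -0.06*q^3 + 0.28*q^2 + 3.19*q - 1.49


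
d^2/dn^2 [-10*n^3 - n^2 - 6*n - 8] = -60*n - 2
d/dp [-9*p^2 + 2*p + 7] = 2 - 18*p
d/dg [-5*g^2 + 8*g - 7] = 8 - 10*g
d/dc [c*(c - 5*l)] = 2*c - 5*l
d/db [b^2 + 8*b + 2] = 2*b + 8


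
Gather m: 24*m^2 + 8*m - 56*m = 24*m^2 - 48*m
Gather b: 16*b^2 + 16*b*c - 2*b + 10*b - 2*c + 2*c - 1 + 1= 16*b^2 + b*(16*c + 8)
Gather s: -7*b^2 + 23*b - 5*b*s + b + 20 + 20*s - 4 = -7*b^2 + 24*b + s*(20 - 5*b) + 16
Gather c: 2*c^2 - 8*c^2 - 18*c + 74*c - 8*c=-6*c^2 + 48*c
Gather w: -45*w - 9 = -45*w - 9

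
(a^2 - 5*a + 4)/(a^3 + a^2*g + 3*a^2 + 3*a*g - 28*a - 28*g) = (a - 1)/(a^2 + a*g + 7*a + 7*g)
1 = 1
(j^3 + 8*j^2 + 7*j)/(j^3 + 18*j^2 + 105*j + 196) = j*(j + 1)/(j^2 + 11*j + 28)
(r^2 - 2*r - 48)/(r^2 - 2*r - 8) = (-r^2 + 2*r + 48)/(-r^2 + 2*r + 8)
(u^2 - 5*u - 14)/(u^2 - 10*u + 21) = (u + 2)/(u - 3)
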